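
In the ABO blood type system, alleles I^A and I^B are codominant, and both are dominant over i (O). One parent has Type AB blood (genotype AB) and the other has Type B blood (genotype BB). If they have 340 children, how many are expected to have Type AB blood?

Cross: AB × BB
Possible offspring genotypes: 2 AB, 2 BB
Blood type counts: 2 Type AB, 2 Type B
Probability of Type AB: 2/4 = 1/2
Expected count = 1/2 × 340 = 170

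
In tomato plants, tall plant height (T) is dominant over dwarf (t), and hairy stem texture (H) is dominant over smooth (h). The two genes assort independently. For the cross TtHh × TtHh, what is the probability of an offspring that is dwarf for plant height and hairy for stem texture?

Dihybrid cross TtHh × TtHh — consider each gene separately:
plant height: Tt × Tt → 1 TT, 2 Tt, 1 tt → 3 T_ : 1 tt (out of 4)
stem texture: Hh × Hh → 1 HH, 2 Hh, 1 hh → 3 H_ : 1 hh (out of 4)
Looking for: dwarf (tt) and hairy (H_)
P(dwarf) = 1/4, P(hairy) = 3/4
P(both) = 1/4 × 3/4 = 3/16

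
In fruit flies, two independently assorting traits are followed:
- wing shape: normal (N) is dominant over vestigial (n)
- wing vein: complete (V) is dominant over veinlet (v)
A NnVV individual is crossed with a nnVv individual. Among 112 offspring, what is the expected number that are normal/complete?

Dihybrid cross NnVV × nnVv — consider each gene separately:
wing shape: Nn × nn → 2 Nn, 2 nn → 2 N_ : 2 nn (out of 4)
wing vein: VV × Vv → 2 VV, 2 Vv → 4 V_ (out of 4)
Combine (counts out of 4 × 4 = 16): normal/complete (N_V_) = 2×4 = 8; vestigial/complete (nnV_) = 2×4 = 8
Phenotype counts (out of 16): 8 normal/complete, 8 vestigial/complete
normal/complete: 8 out of 16 → fraction 1/2
Expected count = 1/2 × 112 = 56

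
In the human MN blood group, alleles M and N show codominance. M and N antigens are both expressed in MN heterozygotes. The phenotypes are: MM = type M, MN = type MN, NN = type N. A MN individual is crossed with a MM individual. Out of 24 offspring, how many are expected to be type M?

Punnett square for MN × MM:
Offspring genotypes: 2 MM, 2 MN
Phenotype counts: 2 type M, 2 type MN
type M: 2 out of 4 → fraction 1/2
Expected count = 1/2 × 24 = 12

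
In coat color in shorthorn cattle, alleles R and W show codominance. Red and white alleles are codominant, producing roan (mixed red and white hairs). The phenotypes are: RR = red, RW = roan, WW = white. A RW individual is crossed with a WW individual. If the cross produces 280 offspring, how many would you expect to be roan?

Punnett square for RW × WW:
Offspring genotypes: 2 RW, 2 WW
Phenotype counts: 2 roan, 2 white
roan: 2 out of 4 → fraction 1/2
Expected count = 1/2 × 280 = 140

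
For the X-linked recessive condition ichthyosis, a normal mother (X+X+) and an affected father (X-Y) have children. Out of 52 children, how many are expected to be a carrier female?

Cross: X+X+ × X-Y
Offspring: 2 X+X-, 2 X+Y
Probability of a carrier female: 2/4 = 1/2
Expected count = 1/2 × 52 = 26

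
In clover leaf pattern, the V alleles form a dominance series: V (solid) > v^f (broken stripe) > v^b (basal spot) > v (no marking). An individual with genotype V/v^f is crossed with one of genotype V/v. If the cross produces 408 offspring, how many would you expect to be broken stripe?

Cross: V/v^f × V/v
Allele dominance: V > v^f > v^b > v
Offspring genotypes: 1 V/V, 1 V/v, 1 V/v^f, 1 v^f/v
Phenotype counts: 3 solid, 1 broken stripe
broken stripe: 1 out of 4 → fraction 1/4
Expected count = 1/4 × 408 = 102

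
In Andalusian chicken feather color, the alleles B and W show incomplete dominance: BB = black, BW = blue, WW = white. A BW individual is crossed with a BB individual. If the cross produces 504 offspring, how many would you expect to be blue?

Punnett square for BW × BB:
Offspring genotypes: 2 BB, 2 BW
Phenotype counts: 2 black, 2 blue
blue: 2 out of 4 → fraction 1/2
Expected count = 1/2 × 504 = 252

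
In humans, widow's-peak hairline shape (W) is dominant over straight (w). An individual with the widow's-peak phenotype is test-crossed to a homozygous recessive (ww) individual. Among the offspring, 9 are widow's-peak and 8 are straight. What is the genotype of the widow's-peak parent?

Test cross: ? × ww
Offspring: 9 widow's-peak, 8 straight — approximately 1:1.
A 1:1 ratio in a test cross indicates the unknown parent is heterozygous (Ww).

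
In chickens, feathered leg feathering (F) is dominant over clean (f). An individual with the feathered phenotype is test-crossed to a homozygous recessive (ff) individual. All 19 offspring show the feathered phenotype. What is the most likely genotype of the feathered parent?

Test cross: ? × ff
All offspring are feathered.
If the unknown parent were heterozygous (Ff), about half of 19 offspring would be clean; none are. The unknown parent is most likely homozygous dominant (FF).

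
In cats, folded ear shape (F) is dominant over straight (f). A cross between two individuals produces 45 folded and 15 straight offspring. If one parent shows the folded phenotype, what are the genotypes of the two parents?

Observed offspring: 45 folded, 15 straight
The observed ratio simplifies to 3:1. Straight (ff) offspring appear, so each parent must contribute one f allele. The parent stated to show folded carries F, so it is Ff. The other parent is then either Ff or ff: Ff × ff would give a 1:1 split, whereas Ff × Ff gives 3:1 — matching the data. So both parents are heterozygous (Ff × Ff).
Parent genotypes: Ff × Ff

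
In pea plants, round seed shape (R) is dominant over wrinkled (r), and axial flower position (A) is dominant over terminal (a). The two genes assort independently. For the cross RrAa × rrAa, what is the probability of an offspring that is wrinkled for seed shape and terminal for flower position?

Dihybrid cross RrAa × rrAa — consider each gene separately:
seed shape: Rr × rr → 2 Rr, 2 rr → 2 R_ : 2 rr (out of 4)
flower position: Aa × Aa → 1 AA, 2 Aa, 1 aa → 3 A_ : 1 aa (out of 4)
Looking for: wrinkled (rr) and terminal (aa)
P(wrinkled) = 2/4, P(terminal) = 1/4
P(both) = 2/4 × 1/4 = 2/16 = 1/8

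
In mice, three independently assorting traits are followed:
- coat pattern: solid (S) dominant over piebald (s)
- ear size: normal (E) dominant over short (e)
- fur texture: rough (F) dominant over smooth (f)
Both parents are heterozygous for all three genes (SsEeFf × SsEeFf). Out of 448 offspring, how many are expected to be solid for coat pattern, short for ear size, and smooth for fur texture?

Trihybrid cross: SsEeFf × SsEeFf
Each trait segregates independently with a 3:1 phenotypic ratio, so each gene contributes 3/4 (dominant) or 1/4 (recessive).
Target: solid (coat pattern), short (ear size), smooth (fur texture)
Probability = product of independent per-trait probabilities
= 3/4 × 1/4 × 1/4 = 3/64
Expected count = 3/64 × 448 = 21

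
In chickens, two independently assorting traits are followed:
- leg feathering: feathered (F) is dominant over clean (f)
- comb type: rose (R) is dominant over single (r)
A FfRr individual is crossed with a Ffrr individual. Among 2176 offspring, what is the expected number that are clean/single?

Dihybrid cross FfRr × Ffrr — consider each gene separately:
leg feathering: Ff × Ff → 1 FF, 2 Ff, 1 ff → 3 F_ : 1 ff (out of 4)
comb type: Rr × rr → 2 Rr, 2 rr → 2 R_ : 2 rr (out of 4)
Combine (counts out of 4 × 4 = 16): feathered/rose (F_R_) = 3×2 = 6; feathered/single (F_rr) = 3×2 = 6; clean/rose (ffR_) = 1×2 = 2; clean/single (ffrr) = 1×2 = 2
Phenotype counts (out of 16): 6 feathered/rose, 6 feathered/single, 2 clean/rose, 2 clean/single
clean/single: 2 out of 16 → fraction 1/8
Expected count = 1/8 × 2176 = 272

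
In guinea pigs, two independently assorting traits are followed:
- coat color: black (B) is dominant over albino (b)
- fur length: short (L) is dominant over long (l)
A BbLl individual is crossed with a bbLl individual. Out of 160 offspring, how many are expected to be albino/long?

Dihybrid cross BbLl × bbLl — consider each gene separately:
coat color: Bb × bb → 2 Bb, 2 bb → 2 B_ : 2 bb (out of 4)
fur length: Ll × Ll → 1 LL, 2 Ll, 1 ll → 3 L_ : 1 ll (out of 4)
Combine (counts out of 4 × 4 = 16): black/short (B_L_) = 2×3 = 6; black/long (B_ll) = 2×1 = 2; albino/short (bbL_) = 2×3 = 6; albino/long (bbll) = 2×1 = 2
Phenotype counts (out of 16): 6 black/short, 2 black/long, 6 albino/short, 2 albino/long
albino/long: 2 out of 16 → fraction 1/8
Expected count = 1/8 × 160 = 20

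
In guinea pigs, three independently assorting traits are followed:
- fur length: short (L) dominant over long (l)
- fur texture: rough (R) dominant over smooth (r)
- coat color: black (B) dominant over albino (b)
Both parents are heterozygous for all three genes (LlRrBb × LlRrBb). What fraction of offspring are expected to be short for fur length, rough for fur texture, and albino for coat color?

Trihybrid cross: LlRrBb × LlRrBb
Each trait segregates independently with a 3:1 phenotypic ratio, so each gene contributes 3/4 (dominant) or 1/4 (recessive).
Target: short (fur length), rough (fur texture), albino (coat color)
Probability = product of independent per-trait probabilities
= 3/4 × 3/4 × 1/4 = 9/64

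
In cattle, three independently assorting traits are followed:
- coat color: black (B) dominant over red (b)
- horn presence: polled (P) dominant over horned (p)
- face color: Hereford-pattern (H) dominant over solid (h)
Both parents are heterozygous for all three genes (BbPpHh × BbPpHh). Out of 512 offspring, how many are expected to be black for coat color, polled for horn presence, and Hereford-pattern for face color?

Trihybrid cross: BbPpHh × BbPpHh
Each trait segregates independently with a 3:1 phenotypic ratio, so each gene contributes 3/4 (dominant) or 1/4 (recessive).
Target: black (coat color), polled (horn presence), Hereford-pattern (face color)
Probability = product of independent per-trait probabilities
= 3/4 × 3/4 × 3/4 = 27/64
Expected count = 27/64 × 512 = 216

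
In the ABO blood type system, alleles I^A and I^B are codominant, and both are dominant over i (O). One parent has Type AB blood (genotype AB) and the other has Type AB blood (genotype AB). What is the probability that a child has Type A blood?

Cross: AB × AB
Possible offspring genotypes: 1 AA, 2 AB, 1 BB
Blood type counts: 1 Type A, 2 Type AB, 1 Type B
Probability of Type A: 1/4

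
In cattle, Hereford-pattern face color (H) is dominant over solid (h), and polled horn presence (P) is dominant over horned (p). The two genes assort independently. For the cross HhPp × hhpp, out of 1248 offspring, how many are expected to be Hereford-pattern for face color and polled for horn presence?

Dihybrid cross HhPp × hhpp — consider each gene separately:
face color: Hh × hh → 2 Hh, 2 hh → 2 H_ : 2 hh (out of 4)
horn presence: Pp × pp → 2 Pp, 2 pp → 2 P_ : 2 pp (out of 4)
Looking for: Hereford-pattern (H_) and polled (P_)
P(Hereford-pattern) = 2/4, P(polled) = 2/4
P(both) = 2/4 × 2/4 = 4/16 = 1/4
Expected count = 1/4 × 1248 = 312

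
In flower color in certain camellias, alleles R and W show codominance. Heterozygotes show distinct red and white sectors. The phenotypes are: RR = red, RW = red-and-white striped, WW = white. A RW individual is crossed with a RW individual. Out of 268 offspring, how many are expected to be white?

Punnett square for RW × RW:
Offspring genotypes: 1 RR, 2 RW, 1 WW
Phenotype counts: 1 red, 2 red-and-white striped, 1 white
white: 1 out of 4 → fraction 1/4
Expected count = 1/4 × 268 = 67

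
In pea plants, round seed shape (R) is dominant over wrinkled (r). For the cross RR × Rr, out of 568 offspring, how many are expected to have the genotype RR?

Punnett square for RR × Rr:
Offspring genotypes: 2 RR, 2 Rr
Total offspring: 4
Count with target: 2
Probability: 2/4 = 1/2
Expected count = 1/2 × 568 = 284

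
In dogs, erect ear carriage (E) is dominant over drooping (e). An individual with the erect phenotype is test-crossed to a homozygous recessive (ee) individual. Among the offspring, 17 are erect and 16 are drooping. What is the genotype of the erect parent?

Test cross: ? × ee
Offspring: 17 erect, 16 drooping — approximately 1:1.
A 1:1 ratio in a test cross indicates the unknown parent is heterozygous (Ee).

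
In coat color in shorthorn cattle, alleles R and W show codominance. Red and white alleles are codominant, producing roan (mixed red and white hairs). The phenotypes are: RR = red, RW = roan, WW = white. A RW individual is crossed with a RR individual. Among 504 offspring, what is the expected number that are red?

Punnett square for RW × RR:
Offspring genotypes: 2 RR, 2 RW
Phenotype counts: 2 red, 2 roan
red: 2 out of 4 → fraction 1/2
Expected count = 1/2 × 504 = 252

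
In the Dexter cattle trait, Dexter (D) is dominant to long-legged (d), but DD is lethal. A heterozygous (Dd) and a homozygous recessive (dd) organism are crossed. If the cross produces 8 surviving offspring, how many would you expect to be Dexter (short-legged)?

Cross: Dd × dd
Punnett square offspring (before lethality): 2 Dd, 2 dd
No DD offspring are produced in this cross.
Dexter (short-legged): 2 out of 4 → fraction 1/2
Expected count = 1/2 × 8 = 4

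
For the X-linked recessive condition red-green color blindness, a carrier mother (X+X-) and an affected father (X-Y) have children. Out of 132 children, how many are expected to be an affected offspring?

Cross: X+X- × X-Y
Offspring: 1 X+X-, 1 X+Y, 1 X-X-, 1 X-Y
Probability of an affected offspring: 2/4 = 1/2
Expected count = 1/2 × 132 = 66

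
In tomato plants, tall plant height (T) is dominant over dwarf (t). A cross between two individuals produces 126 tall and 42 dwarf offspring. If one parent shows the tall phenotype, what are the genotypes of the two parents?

Observed offspring: 126 tall, 42 dwarf
The observed ratio simplifies to 3:1. Dwarf (tt) offspring appear, so each parent must contribute one t allele. The parent stated to show tall carries T, so it is Tt. The other parent is then either Tt or tt: Tt × tt would give a 1:1 split, whereas Tt × Tt gives 3:1 — matching the data. So both parents are heterozygous (Tt × Tt).
Parent genotypes: Tt × Tt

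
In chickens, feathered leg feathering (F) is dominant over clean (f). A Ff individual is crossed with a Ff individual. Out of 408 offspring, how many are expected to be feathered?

Punnett square for Ff × Ff:
Offspring genotypes: 1 FF, 2 Ff, 1 ff
feathered: 3, clean: 1
feathered: 3 out of 4 → fraction 3/4
Expected count = 3/4 × 408 = 306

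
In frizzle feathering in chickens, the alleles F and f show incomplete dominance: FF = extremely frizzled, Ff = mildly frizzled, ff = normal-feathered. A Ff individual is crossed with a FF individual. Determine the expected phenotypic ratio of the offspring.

Punnett square for Ff × FF:
Offspring genotypes: 2 FF, 2 Ff
Phenotype counts: 2 extremely frizzled, 2 mildly frizzled
Ratio: 1 extremely frizzled : 1 mildly frizzled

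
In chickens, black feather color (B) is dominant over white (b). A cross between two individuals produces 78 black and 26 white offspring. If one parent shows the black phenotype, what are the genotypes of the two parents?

Observed offspring: 78 black, 26 white
The observed ratio simplifies to 3:1. White (bb) offspring appear, so each parent must contribute one b allele. The parent stated to show black carries B, so it is Bb. The other parent is then either Bb or bb: Bb × bb would give a 1:1 split, whereas Bb × Bb gives 3:1 — matching the data. So both parents are heterozygous (Bb × Bb).
Parent genotypes: Bb × Bb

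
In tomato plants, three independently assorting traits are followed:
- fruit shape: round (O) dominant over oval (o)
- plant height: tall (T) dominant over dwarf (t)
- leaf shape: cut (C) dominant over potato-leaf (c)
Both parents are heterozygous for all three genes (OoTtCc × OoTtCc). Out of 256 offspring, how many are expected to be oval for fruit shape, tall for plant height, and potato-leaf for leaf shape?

Trihybrid cross: OoTtCc × OoTtCc
Each trait segregates independently with a 3:1 phenotypic ratio, so each gene contributes 3/4 (dominant) or 1/4 (recessive).
Target: oval (fruit shape), tall (plant height), potato-leaf (leaf shape)
Probability = product of independent per-trait probabilities
= 1/4 × 3/4 × 1/4 = 3/64
Expected count = 3/64 × 256 = 12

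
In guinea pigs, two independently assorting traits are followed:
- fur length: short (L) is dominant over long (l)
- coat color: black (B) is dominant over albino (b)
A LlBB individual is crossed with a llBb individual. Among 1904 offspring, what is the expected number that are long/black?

Dihybrid cross LlBB × llBb — consider each gene separately:
fur length: Ll × ll → 2 Ll, 2 ll → 2 L_ : 2 ll (out of 4)
coat color: BB × Bb → 2 BB, 2 Bb → 4 B_ (out of 4)
Combine (counts out of 4 × 4 = 16): short/black (L_B_) = 2×4 = 8; long/black (llB_) = 2×4 = 8
Phenotype counts (out of 16): 8 short/black, 8 long/black
long/black: 8 out of 16 → fraction 1/2
Expected count = 1/2 × 1904 = 952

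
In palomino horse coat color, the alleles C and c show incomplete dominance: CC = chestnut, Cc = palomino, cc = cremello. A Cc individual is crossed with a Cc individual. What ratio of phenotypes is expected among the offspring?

Punnett square for Cc × Cc:
Offspring genotypes: 1 CC, 2 Cc, 1 cc
Phenotype counts: 1 chestnut, 2 palomino, 1 cremello
Ratio: 1 chestnut : 2 palomino : 1 cremello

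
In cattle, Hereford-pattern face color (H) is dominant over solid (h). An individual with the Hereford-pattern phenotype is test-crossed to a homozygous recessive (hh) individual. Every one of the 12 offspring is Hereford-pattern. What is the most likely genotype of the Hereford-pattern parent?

Test cross: ? × hh
All offspring are Hereford-pattern.
If the unknown parent were heterozygous (Hh), about half of 12 offspring would be solid; none are. The unknown parent is most likely homozygous dominant (HH).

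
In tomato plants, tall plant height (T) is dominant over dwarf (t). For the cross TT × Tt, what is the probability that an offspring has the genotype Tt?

Punnett square for TT × Tt:
Offspring genotypes: 2 TT, 2 Tt
Total offspring: 4
Count with target: 2
Probability: 2/4 = 1/2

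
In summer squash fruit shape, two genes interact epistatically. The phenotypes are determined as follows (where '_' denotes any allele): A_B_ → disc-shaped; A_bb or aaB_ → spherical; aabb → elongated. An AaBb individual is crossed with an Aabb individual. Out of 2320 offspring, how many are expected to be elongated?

Cross: AaBb × Aabb — consider each gene separately:
A gene: Aa × Aa → 1 AA, 2 Aa, 1 aa → 3 A_ : 1 aa (out of 4)
B gene: Bb × bb → 2 Bb, 2 bb → 2 B_ : 2 bb (out of 4)
Genotype classes (out of 4 × 4 = 16): A_B_ = 3×2 = 6; A_bb = 3×2 = 6; aaB_ = 1×2 = 2; aabb = 1×2 = 2
Apply the phenotype rules: A_B_ (6) → disc-shaped; A_bb (6) + aaB_ (2) → spherical; aabb (2) → elongated
Phenotype counts (out of 16): 6 disc-shaped, 8 spherical, 2 elongated
elongated: 2 out of 16 → fraction 1/8
Expected count = 1/8 × 2320 = 290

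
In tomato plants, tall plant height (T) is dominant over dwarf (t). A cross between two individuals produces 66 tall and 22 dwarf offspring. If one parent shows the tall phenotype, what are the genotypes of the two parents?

Observed offspring: 66 tall, 22 dwarf
The observed ratio simplifies to 3:1. Dwarf (tt) offspring appear, so each parent must contribute one t allele. The parent stated to show tall carries T, so it is Tt. The other parent is then either Tt or tt: Tt × tt would give a 1:1 split, whereas Tt × Tt gives 3:1 — matching the data. So both parents are heterozygous (Tt × Tt).
Parent genotypes: Tt × Tt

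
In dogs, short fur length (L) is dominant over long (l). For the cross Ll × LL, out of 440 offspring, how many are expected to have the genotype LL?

Punnett square for Ll × LL:
Offspring genotypes: 2 LL, 2 Ll
Total offspring: 4
Count with target: 2
Probability: 2/4 = 1/2
Expected count = 1/2 × 440 = 220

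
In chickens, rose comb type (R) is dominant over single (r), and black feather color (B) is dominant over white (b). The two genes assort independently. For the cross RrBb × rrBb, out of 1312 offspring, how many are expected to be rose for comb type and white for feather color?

Dihybrid cross RrBb × rrBb — consider each gene separately:
comb type: Rr × rr → 2 Rr, 2 rr → 2 R_ : 2 rr (out of 4)
feather color: Bb × Bb → 1 BB, 2 Bb, 1 bb → 3 B_ : 1 bb (out of 4)
Looking for: rose (R_) and white (bb)
P(rose) = 2/4, P(white) = 1/4
P(both) = 2/4 × 1/4 = 2/16 = 1/8
Expected count = 1/8 × 1312 = 164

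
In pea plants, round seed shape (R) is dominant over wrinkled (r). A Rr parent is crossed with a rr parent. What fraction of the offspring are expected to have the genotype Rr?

Punnett square for Rr × rr:
Offspring genotypes: 2 Rr, 2 rr
Total offspring: 4
Count with target: 2
Probability: 2/4 = 1/2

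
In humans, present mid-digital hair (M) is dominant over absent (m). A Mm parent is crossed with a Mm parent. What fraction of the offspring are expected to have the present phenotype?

Punnett square for Mm × Mm:
Offspring genotypes: 1 MM, 2 Mm, 1 mm
Total offspring: 4
Count with target: 3
Probability: 3/4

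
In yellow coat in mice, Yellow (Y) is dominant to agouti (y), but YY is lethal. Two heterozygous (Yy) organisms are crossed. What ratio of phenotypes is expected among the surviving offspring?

Cross: Yy × Yy
Punnett square offspring (before lethality): 1 YY, 2 Yy, 1 yy
The YY genotype is lethal (embryos die); surviving offspring: 2 Yy, 1 yy
Ratio: 2 yellow : 1 agouti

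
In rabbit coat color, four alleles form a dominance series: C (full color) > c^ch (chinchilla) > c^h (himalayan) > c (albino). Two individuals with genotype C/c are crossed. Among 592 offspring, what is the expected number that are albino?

Cross: C/c × C/c
Allele dominance: C > c^ch > c^h > c
Offspring genotypes: 1 C/C, 2 C/c, 1 c/c
Phenotype counts: 3 full color, 1 albino
albino: 1 out of 4 → fraction 1/4
Expected count = 1/4 × 592 = 148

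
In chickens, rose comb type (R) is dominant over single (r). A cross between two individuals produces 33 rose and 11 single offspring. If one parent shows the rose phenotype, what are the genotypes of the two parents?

Observed offspring: 33 rose, 11 single
The observed ratio simplifies to 3:1. Single (rr) offspring appear, so each parent must contribute one r allele. The parent stated to show rose carries R, so it is Rr. The other parent is then either Rr or rr: Rr × rr would give a 1:1 split, whereas Rr × Rr gives 3:1 — matching the data. So both parents are heterozygous (Rr × Rr).
Parent genotypes: Rr × Rr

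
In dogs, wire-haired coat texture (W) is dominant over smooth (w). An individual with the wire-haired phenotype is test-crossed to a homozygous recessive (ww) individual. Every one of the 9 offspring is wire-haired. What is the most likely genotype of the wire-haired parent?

Test cross: ? × ww
All offspring are wire-haired.
If the unknown parent were heterozygous (Ww), about half of 9 offspring would be smooth; none are. The unknown parent is most likely homozygous dominant (WW).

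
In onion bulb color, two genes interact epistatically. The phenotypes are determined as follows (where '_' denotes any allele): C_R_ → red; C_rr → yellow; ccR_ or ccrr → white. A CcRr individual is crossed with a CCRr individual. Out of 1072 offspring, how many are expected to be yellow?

Cross: CcRr × CCRr — consider each gene separately:
C gene: Cc × CC → 2 CC, 2 Cc → 4 C_ (out of 4)
R gene: Rr × Rr → 1 RR, 2 Rr, 1 rr → 3 R_ : 1 rr (out of 4)
Genotype classes (out of 4 × 4 = 16): C_R_ = 4×3 = 12; C_rr = 4×1 = 4
Apply the phenotype rules: C_R_ (12) → red; C_rr (4) → yellow
Phenotype counts (out of 16): 12 red, 4 yellow
yellow: 4 out of 16 → fraction 1/4
Expected count = 1/4 × 1072 = 268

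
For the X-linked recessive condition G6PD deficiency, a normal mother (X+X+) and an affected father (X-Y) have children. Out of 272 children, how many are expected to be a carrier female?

Cross: X+X+ × X-Y
Offspring: 2 X+X-, 2 X+Y
Probability of a carrier female: 2/4 = 1/2
Expected count = 1/2 × 272 = 136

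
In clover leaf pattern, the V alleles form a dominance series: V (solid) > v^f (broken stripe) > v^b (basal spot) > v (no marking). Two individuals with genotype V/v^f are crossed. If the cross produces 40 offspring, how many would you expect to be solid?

Cross: V/v^f × V/v^f
Allele dominance: V > v^f > v^b > v
Offspring genotypes: 1 V/V, 2 V/v^f, 1 v^f/v^f
Phenotype counts: 3 solid, 1 broken stripe
solid: 3 out of 4 → fraction 3/4
Expected count = 3/4 × 40 = 30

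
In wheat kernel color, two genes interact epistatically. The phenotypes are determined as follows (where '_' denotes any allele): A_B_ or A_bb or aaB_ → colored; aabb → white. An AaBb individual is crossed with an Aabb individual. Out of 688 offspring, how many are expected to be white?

Cross: AaBb × Aabb — consider each gene separately:
A gene: Aa × Aa → 1 AA, 2 Aa, 1 aa → 3 A_ : 1 aa (out of 4)
B gene: Bb × bb → 2 Bb, 2 bb → 2 B_ : 2 bb (out of 4)
Genotype classes (out of 4 × 4 = 16): A_B_ = 3×2 = 6; A_bb = 3×2 = 6; aaB_ = 1×2 = 2; aabb = 1×2 = 2
Apply the phenotype rules: A_B_ (6) + A_bb (6) + aaB_ (2) → colored; aabb (2) → white
Phenotype counts (out of 16): 14 colored, 2 white
white: 2 out of 16 → fraction 1/8
Expected count = 1/8 × 688 = 86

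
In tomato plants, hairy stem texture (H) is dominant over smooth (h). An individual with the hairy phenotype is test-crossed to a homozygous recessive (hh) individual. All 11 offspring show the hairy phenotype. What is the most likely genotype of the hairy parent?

Test cross: ? × hh
All offspring are hairy.
If the unknown parent were heterozygous (Hh), about half of 11 offspring would be smooth; none are. The unknown parent is most likely homozygous dominant (HH).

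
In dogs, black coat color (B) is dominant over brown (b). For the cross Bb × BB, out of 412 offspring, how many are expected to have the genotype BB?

Punnett square for Bb × BB:
Offspring genotypes: 2 BB, 2 Bb
Total offspring: 4
Count with target: 2
Probability: 2/4 = 1/2
Expected count = 1/2 × 412 = 206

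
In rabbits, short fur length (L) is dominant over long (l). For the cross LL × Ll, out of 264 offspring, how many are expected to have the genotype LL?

Punnett square for LL × Ll:
Offspring genotypes: 2 LL, 2 Ll
Total offspring: 4
Count with target: 2
Probability: 2/4 = 1/2
Expected count = 1/2 × 264 = 132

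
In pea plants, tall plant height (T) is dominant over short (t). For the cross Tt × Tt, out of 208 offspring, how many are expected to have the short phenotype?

Punnett square for Tt × Tt:
Offspring genotypes: 1 TT, 2 Tt, 1 tt
Total offspring: 4
Count with target: 1
Probability: 1/4
Expected count = 1/4 × 208 = 52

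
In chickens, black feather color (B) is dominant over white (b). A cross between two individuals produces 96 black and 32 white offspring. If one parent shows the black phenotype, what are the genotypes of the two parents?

Observed offspring: 96 black, 32 white
The observed ratio simplifies to 3:1. White (bb) offspring appear, so each parent must contribute one b allele. The parent stated to show black carries B, so it is Bb. The other parent is then either Bb or bb: Bb × bb would give a 1:1 split, whereas Bb × Bb gives 3:1 — matching the data. So both parents are heterozygous (Bb × Bb).
Parent genotypes: Bb × Bb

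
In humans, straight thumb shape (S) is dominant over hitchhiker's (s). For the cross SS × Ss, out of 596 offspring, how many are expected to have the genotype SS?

Punnett square for SS × Ss:
Offspring genotypes: 2 SS, 2 Ss
Total offspring: 4
Count with target: 2
Probability: 2/4 = 1/2
Expected count = 1/2 × 596 = 298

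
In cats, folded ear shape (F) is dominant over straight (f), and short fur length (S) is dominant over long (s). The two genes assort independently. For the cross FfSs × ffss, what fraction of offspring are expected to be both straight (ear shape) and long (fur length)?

Dihybrid cross FfSs × ffss — consider each gene separately:
ear shape: Ff × ff → 2 Ff, 2 ff → 2 F_ : 2 ff (out of 4)
fur length: Ss × ss → 2 Ss, 2 ss → 2 S_ : 2 ss (out of 4)
Looking for: straight (ff) and long (ss)
P(straight) = 2/4, P(long) = 2/4
P(both) = 2/4 × 2/4 = 4/16 = 1/4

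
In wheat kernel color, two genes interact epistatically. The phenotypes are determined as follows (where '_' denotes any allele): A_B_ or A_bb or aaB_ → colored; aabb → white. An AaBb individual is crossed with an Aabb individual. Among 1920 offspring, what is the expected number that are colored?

Cross: AaBb × Aabb — consider each gene separately:
A gene: Aa × Aa → 1 AA, 2 Aa, 1 aa → 3 A_ : 1 aa (out of 4)
B gene: Bb × bb → 2 Bb, 2 bb → 2 B_ : 2 bb (out of 4)
Genotype classes (out of 4 × 4 = 16): A_B_ = 3×2 = 6; A_bb = 3×2 = 6; aaB_ = 1×2 = 2; aabb = 1×2 = 2
Apply the phenotype rules: A_B_ (6) + A_bb (6) + aaB_ (2) → colored; aabb (2) → white
Phenotype counts (out of 16): 14 colored, 2 white
colored: 14 out of 16 → fraction 7/8
Expected count = 7/8 × 1920 = 1680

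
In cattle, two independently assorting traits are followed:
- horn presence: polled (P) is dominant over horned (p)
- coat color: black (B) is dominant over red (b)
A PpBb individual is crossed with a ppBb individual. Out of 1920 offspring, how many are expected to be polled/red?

Dihybrid cross PpBb × ppBb — consider each gene separately:
horn presence: Pp × pp → 2 Pp, 2 pp → 2 P_ : 2 pp (out of 4)
coat color: Bb × Bb → 1 BB, 2 Bb, 1 bb → 3 B_ : 1 bb (out of 4)
Combine (counts out of 4 × 4 = 16): polled/black (P_B_) = 2×3 = 6; polled/red (P_bb) = 2×1 = 2; horned/black (ppB_) = 2×3 = 6; horned/red (ppbb) = 2×1 = 2
Phenotype counts (out of 16): 6 polled/black, 2 polled/red, 6 horned/black, 2 horned/red
polled/red: 2 out of 16 → fraction 1/8
Expected count = 1/8 × 1920 = 240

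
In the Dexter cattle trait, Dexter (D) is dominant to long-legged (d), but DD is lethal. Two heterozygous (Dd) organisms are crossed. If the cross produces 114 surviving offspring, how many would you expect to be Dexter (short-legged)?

Cross: Dd × Dd
Punnett square offspring (before lethality): 1 DD, 2 Dd, 1 dd
The DD genotype is lethal (embryos die); surviving offspring: 2 Dd, 1 dd
Dexter (short-legged): 2 out of 3 → fraction 2/3
Expected count = 2/3 × 114 = 76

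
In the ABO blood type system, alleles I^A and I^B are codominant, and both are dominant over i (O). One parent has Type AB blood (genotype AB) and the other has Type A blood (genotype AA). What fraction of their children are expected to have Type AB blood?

Cross: AB × AA
Possible offspring genotypes: 2 AA, 2 AB
Blood type counts: 2 Type A, 2 Type AB
Probability of Type AB: 2/4 = 1/2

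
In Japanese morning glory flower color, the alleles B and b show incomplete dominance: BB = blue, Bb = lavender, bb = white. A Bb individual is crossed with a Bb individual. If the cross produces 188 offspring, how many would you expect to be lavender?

Punnett square for Bb × Bb:
Offspring genotypes: 1 BB, 2 Bb, 1 bb
Phenotype counts: 1 blue, 2 lavender, 1 white
lavender: 2 out of 4 → fraction 1/2
Expected count = 1/2 × 188 = 94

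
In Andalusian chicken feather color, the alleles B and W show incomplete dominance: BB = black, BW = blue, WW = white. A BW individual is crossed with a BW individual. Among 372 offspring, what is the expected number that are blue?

Punnett square for BW × BW:
Offspring genotypes: 1 BB, 2 BW, 1 WW
Phenotype counts: 1 black, 2 blue, 1 white
blue: 2 out of 4 → fraction 1/2
Expected count = 1/2 × 372 = 186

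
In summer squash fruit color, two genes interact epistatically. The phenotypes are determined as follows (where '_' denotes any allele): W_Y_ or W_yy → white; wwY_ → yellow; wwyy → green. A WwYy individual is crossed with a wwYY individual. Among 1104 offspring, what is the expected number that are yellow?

Cross: WwYy × wwYY — consider each gene separately:
W gene: Ww × ww → 2 Ww, 2 ww → 2 W_ : 2 ww (out of 4)
Y gene: Yy × YY → 2 YY, 2 Yy → 4 Y_ (out of 4)
Genotype classes (out of 4 × 4 = 16): W_Y_ = 2×4 = 8; wwY_ = 2×4 = 8
Apply the phenotype rules: W_Y_ (8) → white; wwY_ (8) → yellow
Phenotype counts (out of 16): 8 white, 8 yellow
yellow: 8 out of 16 → fraction 1/2
Expected count = 1/2 × 1104 = 552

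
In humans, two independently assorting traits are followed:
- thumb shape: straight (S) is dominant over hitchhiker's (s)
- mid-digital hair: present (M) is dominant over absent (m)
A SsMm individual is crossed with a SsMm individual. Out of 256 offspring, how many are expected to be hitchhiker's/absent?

Dihybrid cross SsMm × SsMm — consider each gene separately:
thumb shape: Ss × Ss → 1 SS, 2 Ss, 1 ss → 3 S_ : 1 ss (out of 4)
mid-digital hair: Mm × Mm → 1 MM, 2 Mm, 1 mm → 3 M_ : 1 mm (out of 4)
Combine (counts out of 4 × 4 = 16): straight/present (S_M_) = 3×3 = 9; straight/absent (S_mm) = 3×1 = 3; hitchhiker's/present (ssM_) = 1×3 = 3; hitchhiker's/absent (ssmm) = 1×1 = 1
Phenotype counts (out of 16): 9 straight/present, 3 straight/absent, 3 hitchhiker's/present, 1 hitchhiker's/absent
hitchhiker's/absent: 1 out of 16 → fraction 1/16
Expected count = 1/16 × 256 = 16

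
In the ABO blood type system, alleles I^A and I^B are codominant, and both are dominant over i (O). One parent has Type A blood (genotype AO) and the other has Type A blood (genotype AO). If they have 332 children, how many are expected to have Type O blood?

Cross: AO × AO
Possible offspring genotypes: 1 AA, 2 AO, 1 OO
Blood type counts: 3 Type A, 1 Type O
Probability of Type O: 1/4
Expected count = 1/4 × 332 = 83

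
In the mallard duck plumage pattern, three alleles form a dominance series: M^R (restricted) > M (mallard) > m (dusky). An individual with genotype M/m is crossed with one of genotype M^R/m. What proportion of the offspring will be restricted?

Cross: M/m × M^R/m
Allele dominance: M^R > M > m
Offspring genotypes: 1 M^R/M, 1 M/m, 1 M^R/m, 1 m/m
Phenotype counts: 2 restricted, 1 mallard, 1 dusky
restricted: 2 out of 4
Probability: 2/4 = 1/2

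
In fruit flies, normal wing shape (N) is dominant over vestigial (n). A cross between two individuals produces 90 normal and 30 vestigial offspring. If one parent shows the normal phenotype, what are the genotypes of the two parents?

Observed offspring: 90 normal, 30 vestigial
The observed ratio simplifies to 3:1. Vestigial (nn) offspring appear, so each parent must contribute one n allele. The parent stated to show normal carries N, so it is Nn. The other parent is then either Nn or nn: Nn × nn would give a 1:1 split, whereas Nn × Nn gives 3:1 — matching the data. So both parents are heterozygous (Nn × Nn).
Parent genotypes: Nn × Nn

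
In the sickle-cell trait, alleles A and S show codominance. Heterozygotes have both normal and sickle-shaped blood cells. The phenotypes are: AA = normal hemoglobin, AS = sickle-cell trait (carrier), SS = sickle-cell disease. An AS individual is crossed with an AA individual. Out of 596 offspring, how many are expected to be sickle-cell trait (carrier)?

Punnett square for AS × AA:
Offspring genotypes: 2 AA, 2 AS
Phenotype counts: 2 normal hemoglobin, 2 sickle-cell trait (carrier)
sickle-cell trait (carrier): 2 out of 4 → fraction 1/2
Expected count = 1/2 × 596 = 298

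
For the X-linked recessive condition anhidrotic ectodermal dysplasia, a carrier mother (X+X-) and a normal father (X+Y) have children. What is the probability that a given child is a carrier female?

Cross: X+X- × X+Y
Offspring: 1 X+X+, 1 X+Y, 1 X+X-, 1 X-Y
Probability of a carrier female: 1/4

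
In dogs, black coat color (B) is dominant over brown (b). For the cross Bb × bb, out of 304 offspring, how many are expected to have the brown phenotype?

Punnett square for Bb × bb:
Offspring genotypes: 2 Bb, 2 bb
Total offspring: 4
Count with target: 2
Probability: 2/4 = 1/2
Expected count = 1/2 × 304 = 152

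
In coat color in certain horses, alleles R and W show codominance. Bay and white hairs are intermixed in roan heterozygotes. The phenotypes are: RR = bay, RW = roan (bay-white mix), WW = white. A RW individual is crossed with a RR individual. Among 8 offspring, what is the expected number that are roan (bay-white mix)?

Punnett square for RW × RR:
Offspring genotypes: 2 RR, 2 RW
Phenotype counts: 2 bay, 2 roan (bay-white mix)
roan (bay-white mix): 2 out of 4 → fraction 1/2
Expected count = 1/2 × 8 = 4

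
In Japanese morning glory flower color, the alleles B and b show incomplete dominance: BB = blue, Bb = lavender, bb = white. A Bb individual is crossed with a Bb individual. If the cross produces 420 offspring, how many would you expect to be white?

Punnett square for Bb × Bb:
Offspring genotypes: 1 BB, 2 Bb, 1 bb
Phenotype counts: 1 blue, 2 lavender, 1 white
white: 1 out of 4 → fraction 1/4
Expected count = 1/4 × 420 = 105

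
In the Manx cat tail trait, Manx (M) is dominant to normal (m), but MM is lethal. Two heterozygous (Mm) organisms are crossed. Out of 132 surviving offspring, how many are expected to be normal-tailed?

Cross: Mm × Mm
Punnett square offspring (before lethality): 1 MM, 2 Mm, 1 mm
The MM genotype is lethal (embryos die); surviving offspring: 2 Mm, 1 mm
normal-tailed: 1 out of 3 → fraction 1/3
Expected count = 1/3 × 132 = 44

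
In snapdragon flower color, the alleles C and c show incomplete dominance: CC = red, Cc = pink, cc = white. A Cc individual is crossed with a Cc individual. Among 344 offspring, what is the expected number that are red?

Punnett square for Cc × Cc:
Offspring genotypes: 1 CC, 2 Cc, 1 cc
Phenotype counts: 1 red, 2 pink, 1 white
red: 1 out of 4 → fraction 1/4
Expected count = 1/4 × 344 = 86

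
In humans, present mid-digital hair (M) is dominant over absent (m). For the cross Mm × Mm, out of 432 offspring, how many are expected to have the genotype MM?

Punnett square for Mm × Mm:
Offspring genotypes: 1 MM, 2 Mm, 1 mm
Total offspring: 4
Count with target: 1
Probability: 1/4
Expected count = 1/4 × 432 = 108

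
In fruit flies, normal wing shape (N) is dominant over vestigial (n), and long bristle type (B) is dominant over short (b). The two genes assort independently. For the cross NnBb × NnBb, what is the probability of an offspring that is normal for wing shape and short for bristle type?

Dihybrid cross NnBb × NnBb — consider each gene separately:
wing shape: Nn × Nn → 1 NN, 2 Nn, 1 nn → 3 N_ : 1 nn (out of 4)
bristle type: Bb × Bb → 1 BB, 2 Bb, 1 bb → 3 B_ : 1 bb (out of 4)
Looking for: normal (N_) and short (bb)
P(normal) = 3/4, P(short) = 1/4
P(both) = 3/4 × 1/4 = 3/16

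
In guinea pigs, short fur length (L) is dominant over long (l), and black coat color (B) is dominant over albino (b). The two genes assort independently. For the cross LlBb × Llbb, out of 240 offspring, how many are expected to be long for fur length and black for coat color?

Dihybrid cross LlBb × Llbb — consider each gene separately:
fur length: Ll × Ll → 1 LL, 2 Ll, 1 ll → 3 L_ : 1 ll (out of 4)
coat color: Bb × bb → 2 Bb, 2 bb → 2 B_ : 2 bb (out of 4)
Looking for: long (ll) and black (B_)
P(long) = 1/4, P(black) = 2/4
P(both) = 1/4 × 2/4 = 2/16 = 1/8
Expected count = 1/8 × 240 = 30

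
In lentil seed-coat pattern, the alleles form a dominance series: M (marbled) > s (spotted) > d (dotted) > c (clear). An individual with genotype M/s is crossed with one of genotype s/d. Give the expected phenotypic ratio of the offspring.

Cross: M/s × s/d
Allele dominance: M > s > d > c
Offspring genotypes: 1 M/s, 1 M/d, 1 s/s, 1 s/d
Phenotype counts: 2 marbled, 2 spotted
Ratio: 1 marbled : 1 spotted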